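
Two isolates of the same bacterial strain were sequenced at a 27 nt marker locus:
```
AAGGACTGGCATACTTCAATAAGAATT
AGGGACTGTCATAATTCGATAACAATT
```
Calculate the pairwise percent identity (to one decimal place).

81.5%

Mismatches at positions 2, 9, 14, 18, 23 (1-based): 5 of 27.
Identical positions: 22/27 = 81.48% → 81.5%.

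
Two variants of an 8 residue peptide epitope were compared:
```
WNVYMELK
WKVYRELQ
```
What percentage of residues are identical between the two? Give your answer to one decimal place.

3 positions differ (2, 5, 8), so 5 of 8 match: 5/8 = 62.5%.

62.5%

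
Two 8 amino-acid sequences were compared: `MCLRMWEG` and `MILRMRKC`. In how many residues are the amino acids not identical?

Comparing position by position, 4 residues differ: 2 (C/I), 6 (W/R), 7 (E/K), 8 (G/C).

4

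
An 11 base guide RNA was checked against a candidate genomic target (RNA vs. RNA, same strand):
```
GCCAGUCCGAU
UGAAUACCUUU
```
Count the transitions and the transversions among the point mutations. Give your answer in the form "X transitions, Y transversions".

0 transitions, 7 transversions

Mismatches (1-based):
position 1: G→U (purine→pyrimidine, transversion)
position 2: C→G (pyrimidine→purine, transversion)
position 3: C→A (pyrimidine→purine, transversion)
position 5: G→U (purine→pyrimidine, transversion)
position 6: U→A (pyrimidine→purine, transversion)
position 9: G→U (purine→pyrimidine, transversion)
position 10: A→U (purine→pyrimidine, transversion)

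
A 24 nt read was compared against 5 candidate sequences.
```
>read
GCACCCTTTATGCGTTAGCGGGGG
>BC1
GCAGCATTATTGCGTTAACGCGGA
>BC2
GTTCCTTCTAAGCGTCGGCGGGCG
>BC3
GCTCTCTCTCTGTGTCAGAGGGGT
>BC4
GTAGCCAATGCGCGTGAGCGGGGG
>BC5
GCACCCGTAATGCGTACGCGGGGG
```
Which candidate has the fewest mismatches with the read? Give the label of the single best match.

BC5

BC1 differs at 7 positions; BC2 differs at 8 positions; BC3 differs at 8 positions; BC4 differs at 7 positions; BC5 differs at 4 positions. The closest is BC5.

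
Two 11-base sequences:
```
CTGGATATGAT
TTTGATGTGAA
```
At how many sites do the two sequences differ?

4

The sequences differ at sites 1, 3, 7, 11 (1-based) — 4 in total.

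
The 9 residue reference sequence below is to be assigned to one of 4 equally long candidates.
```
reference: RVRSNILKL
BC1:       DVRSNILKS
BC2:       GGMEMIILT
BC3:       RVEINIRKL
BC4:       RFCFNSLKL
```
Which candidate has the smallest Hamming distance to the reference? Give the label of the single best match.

BC1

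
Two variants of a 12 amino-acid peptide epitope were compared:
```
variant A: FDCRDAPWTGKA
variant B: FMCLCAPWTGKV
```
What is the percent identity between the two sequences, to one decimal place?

66.7%

Mismatches at positions 2, 4, 5, 12 (1-based): 4 of 12.
Identical positions: 8/12 = 66.67% → 66.7%.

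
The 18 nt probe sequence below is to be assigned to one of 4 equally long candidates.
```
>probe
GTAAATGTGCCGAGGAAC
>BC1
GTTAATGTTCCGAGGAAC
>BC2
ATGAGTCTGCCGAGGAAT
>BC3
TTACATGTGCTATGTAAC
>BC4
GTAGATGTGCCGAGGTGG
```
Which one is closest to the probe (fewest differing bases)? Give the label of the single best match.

BC1

Hamming distances to probe — BC1: 2; BC2: 5; BC3: 6; BC4: 4.
Smallest is BC1 with 2 mismatches.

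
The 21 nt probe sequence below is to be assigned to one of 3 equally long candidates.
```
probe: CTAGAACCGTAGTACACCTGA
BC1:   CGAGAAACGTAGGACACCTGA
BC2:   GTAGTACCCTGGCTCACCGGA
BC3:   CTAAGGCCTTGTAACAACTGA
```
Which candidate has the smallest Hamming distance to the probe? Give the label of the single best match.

BC1 differs at 3 bases; BC2 differs at 7 bases; BC3 differs at 8 bases. The closest is BC1.

BC1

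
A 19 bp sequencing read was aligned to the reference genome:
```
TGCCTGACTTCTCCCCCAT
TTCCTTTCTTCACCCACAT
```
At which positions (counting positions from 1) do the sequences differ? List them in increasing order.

2, 6, 7, 12, 16

Differences at position 2 (G→T), position 6 (G→T), position 7 (A→T), position 12 (T→A), position 16 (C→A).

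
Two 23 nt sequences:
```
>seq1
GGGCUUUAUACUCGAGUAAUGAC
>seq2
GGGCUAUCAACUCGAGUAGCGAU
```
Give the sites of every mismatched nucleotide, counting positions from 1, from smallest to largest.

6, 8, 9, 19, 20, 23

Differences at site 6 (U→A), site 8 (A→C), site 9 (U→A), site 19 (A→G), site 20 (U→C), site 23 (C→U).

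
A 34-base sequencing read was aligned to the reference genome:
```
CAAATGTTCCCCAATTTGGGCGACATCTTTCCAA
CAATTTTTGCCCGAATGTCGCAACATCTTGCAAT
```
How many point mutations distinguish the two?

12

The sequences differ at sites 4, 6, 9, 13, 15, 17, 18, 19, 22, 30, 32, 34 (1-based) — 12 in total.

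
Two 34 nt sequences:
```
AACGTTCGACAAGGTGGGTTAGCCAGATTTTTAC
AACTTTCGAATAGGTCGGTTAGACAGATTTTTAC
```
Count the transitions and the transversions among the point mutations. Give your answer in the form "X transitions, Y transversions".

0 transitions, 5 transversions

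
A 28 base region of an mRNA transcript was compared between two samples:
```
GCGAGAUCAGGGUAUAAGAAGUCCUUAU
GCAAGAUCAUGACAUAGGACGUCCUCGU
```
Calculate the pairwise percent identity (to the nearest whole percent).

71%

Mismatches at positions 3, 10, 12, 13, 17, 20, 26, 27 (1-based): 8 of 28.
Identical positions: 20/28 = 71.43% → 71%.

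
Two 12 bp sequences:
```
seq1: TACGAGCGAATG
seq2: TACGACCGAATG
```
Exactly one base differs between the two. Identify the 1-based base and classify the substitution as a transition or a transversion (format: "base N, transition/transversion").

base 6, transversion

The sequences differ only at base 6: G→C (purine→pyrimidine), a transversion.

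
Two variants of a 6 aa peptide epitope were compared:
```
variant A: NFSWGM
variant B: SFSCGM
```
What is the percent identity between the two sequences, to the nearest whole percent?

67%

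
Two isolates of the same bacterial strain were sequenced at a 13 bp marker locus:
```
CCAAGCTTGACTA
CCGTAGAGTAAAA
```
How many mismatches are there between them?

9

Comparing position by position, 9 bases differ: 3 (A/G), 4 (A/T), 5 (G/A), 6 (C/G), 7 (T/A), 8 (T/G), 9 (G/T), 11 (C/A), 12 (T/A).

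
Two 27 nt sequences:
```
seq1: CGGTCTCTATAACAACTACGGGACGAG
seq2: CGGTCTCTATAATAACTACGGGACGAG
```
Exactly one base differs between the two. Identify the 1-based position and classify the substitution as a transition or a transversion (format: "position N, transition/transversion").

position 13, transition

The sequences differ only at position 13: C→T (pyrimidine→pyrimidine), a transition.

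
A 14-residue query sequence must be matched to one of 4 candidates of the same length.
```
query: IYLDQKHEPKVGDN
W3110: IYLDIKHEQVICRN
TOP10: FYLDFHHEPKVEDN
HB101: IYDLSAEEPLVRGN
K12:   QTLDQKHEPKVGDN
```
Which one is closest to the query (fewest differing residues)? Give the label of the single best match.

K12

Hamming distances to query — W3110: 6; TOP10: 4; HB101: 8; K12: 2.
Smallest is K12 with 2 mismatches.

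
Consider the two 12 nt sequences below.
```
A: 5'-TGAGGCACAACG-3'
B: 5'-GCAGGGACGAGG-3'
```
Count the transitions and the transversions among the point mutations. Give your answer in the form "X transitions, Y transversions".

1 transition, 4 transversions

Mismatches (1-based):
position 1: T→G (pyrimidine→purine, transversion)
position 2: G→C (purine→pyrimidine, transversion)
position 6: C→G (pyrimidine→purine, transversion)
position 9: A→G (purine→purine, transition)
position 11: C→G (pyrimidine→purine, transversion)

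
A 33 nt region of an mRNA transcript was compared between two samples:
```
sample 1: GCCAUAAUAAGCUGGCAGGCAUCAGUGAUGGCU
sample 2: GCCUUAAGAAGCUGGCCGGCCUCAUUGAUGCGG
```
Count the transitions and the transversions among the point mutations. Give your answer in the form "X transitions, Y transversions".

0 transitions, 8 transversions

Transitions (purine↔purine or pyrimidine↔pyrimidine): none.
Transversions (purine↔pyrimidine): 4 A→U, 8 U→G, 17 A→C, 21 A→C, 25 G→U, 31 G→C, 32 C→G, 33 U→G.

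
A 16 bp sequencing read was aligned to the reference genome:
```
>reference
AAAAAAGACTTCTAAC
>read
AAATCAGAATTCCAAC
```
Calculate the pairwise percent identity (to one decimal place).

75.0%

4 positions differ (4, 5, 9, 13), so 12 of 16 match: 12/16 = 75%.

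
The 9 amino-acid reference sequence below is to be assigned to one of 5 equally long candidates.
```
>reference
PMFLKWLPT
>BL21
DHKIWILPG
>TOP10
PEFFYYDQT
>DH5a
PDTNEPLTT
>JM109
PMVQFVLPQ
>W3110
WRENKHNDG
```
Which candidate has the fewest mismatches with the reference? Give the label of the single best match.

JM109

Hamming distances to reference — BL21: 7; TOP10: 6; DH5a: 6; JM109: 5; W3110: 8.
Smallest is JM109 with 5 mismatches.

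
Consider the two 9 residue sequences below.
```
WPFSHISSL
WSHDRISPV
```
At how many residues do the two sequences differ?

6

The sequences differ at residues 2, 3, 4, 5, 8, 9 (1-based) — 6 in total.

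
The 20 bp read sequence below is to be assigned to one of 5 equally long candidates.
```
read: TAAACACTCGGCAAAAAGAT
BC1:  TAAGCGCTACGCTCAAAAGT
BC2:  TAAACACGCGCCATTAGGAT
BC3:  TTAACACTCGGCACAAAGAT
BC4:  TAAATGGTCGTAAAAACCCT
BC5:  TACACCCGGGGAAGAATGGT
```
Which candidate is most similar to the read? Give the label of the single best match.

BC3

Hamming distances to read — BC1: 8; BC2: 5; BC3: 2; BC4: 8; BC5: 8.
Smallest is BC3 with 2 mismatches.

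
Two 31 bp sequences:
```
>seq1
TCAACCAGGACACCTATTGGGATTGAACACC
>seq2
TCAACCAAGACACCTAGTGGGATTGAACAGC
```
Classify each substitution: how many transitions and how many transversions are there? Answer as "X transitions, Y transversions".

Transitions (purine↔purine or pyrimidine↔pyrimidine): 8 G→A.
Transversions (purine↔pyrimidine): 17 T→G, 30 C→G.

1 transition, 2 transversions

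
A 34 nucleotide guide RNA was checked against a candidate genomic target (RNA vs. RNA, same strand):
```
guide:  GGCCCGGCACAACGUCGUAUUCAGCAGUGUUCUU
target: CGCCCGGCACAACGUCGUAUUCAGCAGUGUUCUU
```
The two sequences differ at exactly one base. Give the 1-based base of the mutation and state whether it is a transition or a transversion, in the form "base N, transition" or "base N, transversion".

The sequences differ only at base 1: G→C (purine→pyrimidine), a transversion.

base 1, transversion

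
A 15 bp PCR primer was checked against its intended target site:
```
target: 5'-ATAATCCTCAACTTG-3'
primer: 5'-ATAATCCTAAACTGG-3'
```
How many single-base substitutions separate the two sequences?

Mismatches (1-based): position 9: C→A; position 14: T→G.

2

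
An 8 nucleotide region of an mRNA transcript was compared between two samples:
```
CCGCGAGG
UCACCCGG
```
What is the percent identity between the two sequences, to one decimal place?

50.0%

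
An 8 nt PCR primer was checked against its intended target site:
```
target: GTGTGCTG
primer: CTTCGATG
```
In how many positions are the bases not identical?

The sequences differ at positions 1, 3, 4, 6 (1-based) — 4 in total.

4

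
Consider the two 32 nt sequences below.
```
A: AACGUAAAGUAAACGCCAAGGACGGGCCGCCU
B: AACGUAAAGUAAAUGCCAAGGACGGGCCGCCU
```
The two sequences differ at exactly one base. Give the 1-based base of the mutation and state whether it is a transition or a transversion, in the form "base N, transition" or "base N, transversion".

Base 14 changes C→U. C is a pyrimidine and U is a pyrimidine, so this is a transition.

base 14, transition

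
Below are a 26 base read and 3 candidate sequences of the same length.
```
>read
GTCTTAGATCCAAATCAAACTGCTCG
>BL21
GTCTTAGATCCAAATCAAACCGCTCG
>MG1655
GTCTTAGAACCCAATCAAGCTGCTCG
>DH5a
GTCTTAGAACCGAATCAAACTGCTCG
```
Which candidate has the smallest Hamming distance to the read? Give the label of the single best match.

BL21

BL21 differs at 1 site; MG1655 differs at 3 sites; DH5a differs at 2 sites. The closest is BL21.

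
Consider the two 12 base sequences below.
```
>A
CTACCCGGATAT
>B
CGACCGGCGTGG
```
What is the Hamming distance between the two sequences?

The sequences differ at positions 2, 6, 8, 9, 11, 12 (1-based) — 6 in total.

6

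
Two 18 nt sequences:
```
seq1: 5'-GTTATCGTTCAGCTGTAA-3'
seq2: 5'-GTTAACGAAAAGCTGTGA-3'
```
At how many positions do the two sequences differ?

5

Mismatches (1-based): position 5: T→A; position 8: T→A; position 9: T→A; position 10: C→A; position 17: A→G.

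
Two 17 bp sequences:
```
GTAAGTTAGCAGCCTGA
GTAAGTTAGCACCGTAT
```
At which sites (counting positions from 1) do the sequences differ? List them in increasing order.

Scanning 1-based: 12: G/C; 14: C/G; 16: G/A; 17: A/T.

12, 14, 16, 17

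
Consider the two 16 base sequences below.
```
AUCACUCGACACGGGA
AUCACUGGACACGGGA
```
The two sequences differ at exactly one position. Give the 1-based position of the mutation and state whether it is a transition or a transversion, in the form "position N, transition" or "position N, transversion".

The sequences differ only at position 7: C→G (pyrimidine→purine), a transversion.

position 7, transversion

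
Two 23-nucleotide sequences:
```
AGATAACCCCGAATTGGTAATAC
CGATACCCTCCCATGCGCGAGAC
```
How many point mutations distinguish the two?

Comparing position by position, 10 sites differ: 1 (A/C), 6 (A/C), 9 (C/T), 11 (G/C), 12 (A/C), 15 (T/G), 16 (G/C), 18 (T/C), 19 (A/G), 21 (T/G).

10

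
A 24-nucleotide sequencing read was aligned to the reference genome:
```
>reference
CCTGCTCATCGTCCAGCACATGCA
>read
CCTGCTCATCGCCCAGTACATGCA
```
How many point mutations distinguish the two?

2

Mismatches (1-based): site 12: T→C; site 17: C→T.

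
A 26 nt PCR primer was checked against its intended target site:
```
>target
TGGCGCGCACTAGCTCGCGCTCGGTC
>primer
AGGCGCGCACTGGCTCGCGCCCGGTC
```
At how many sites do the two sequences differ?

3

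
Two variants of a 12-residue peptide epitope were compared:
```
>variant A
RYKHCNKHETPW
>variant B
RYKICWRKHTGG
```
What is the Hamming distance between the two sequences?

7

Comparing position by position, 7 residues differ: 4 (H/I), 6 (N/W), 7 (K/R), 8 (H/K), 9 (E/H), 11 (P/G), 12 (W/G).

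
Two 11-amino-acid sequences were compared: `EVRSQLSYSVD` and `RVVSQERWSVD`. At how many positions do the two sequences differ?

5

The sequences differ at positions 1, 3, 6, 7, 8 (1-based) — 5 in total.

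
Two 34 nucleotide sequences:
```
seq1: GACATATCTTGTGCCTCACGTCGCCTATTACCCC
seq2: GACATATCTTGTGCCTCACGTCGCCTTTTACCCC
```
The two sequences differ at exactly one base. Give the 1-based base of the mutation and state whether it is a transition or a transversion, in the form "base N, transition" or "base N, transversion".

base 27, transversion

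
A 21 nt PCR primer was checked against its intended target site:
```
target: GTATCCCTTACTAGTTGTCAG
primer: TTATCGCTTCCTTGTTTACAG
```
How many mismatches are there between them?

Mismatches (1-based): position 1: G→T; position 6: C→G; position 10: A→C; position 13: A→T; position 17: G→T; position 18: T→A.

6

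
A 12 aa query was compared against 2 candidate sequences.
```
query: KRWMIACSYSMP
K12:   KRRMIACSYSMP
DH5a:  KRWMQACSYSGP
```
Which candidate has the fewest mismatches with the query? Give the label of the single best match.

K12

Hamming distances to query — K12: 1; DH5a: 2.
Smallest is K12 with 1 mismatch.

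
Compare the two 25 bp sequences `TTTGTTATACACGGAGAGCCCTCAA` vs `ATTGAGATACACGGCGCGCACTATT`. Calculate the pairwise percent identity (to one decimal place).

9 positions differ (1, 5, 6, 15, 17, 20, 23, 24, 25), so 16 of 25 match: 16/25 = 64%.

64.0%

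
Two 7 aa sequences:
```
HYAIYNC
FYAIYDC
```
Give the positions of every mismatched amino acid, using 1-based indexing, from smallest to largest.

Scanning 1-based: 1: H/F; 6: N/D.

1, 6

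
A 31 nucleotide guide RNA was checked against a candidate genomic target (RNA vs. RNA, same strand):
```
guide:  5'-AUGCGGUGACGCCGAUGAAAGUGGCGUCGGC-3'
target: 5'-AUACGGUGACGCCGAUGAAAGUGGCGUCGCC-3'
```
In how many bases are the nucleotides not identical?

2

Comparing position by position, 2 bases differ: 3 (G/A), 30 (G/C).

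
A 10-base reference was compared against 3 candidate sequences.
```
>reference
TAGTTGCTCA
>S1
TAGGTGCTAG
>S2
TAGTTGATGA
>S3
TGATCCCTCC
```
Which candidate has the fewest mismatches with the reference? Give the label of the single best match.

Hamming distances to reference — S1: 3; S2: 2; S3: 5.
Smallest is S2 with 2 mismatches.

S2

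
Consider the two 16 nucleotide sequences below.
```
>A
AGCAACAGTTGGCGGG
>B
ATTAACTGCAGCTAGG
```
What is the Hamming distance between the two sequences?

The sequences differ at positions 2, 3, 7, 9, 10, 12, 13, 14 (1-based) — 8 in total.

8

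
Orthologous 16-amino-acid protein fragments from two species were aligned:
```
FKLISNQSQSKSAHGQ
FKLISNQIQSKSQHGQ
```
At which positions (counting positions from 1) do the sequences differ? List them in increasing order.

Differences at position 8 (S→I), position 13 (A→Q).

8, 13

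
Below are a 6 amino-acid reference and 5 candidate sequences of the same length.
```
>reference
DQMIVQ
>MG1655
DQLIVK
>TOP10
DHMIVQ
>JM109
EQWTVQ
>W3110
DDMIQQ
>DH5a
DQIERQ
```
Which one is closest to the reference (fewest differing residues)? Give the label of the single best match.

MG1655 differs at 2 residues; TOP10 differs at 1 residue; JM109 differs at 3 residues; W3110 differs at 2 residues; DH5a differs at 3 residues. The closest is TOP10.

TOP10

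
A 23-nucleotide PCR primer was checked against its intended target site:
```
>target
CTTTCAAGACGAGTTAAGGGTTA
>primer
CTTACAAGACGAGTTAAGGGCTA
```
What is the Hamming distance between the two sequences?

The sequences differ at sites 4, 21 (1-based) — 2 in total.

2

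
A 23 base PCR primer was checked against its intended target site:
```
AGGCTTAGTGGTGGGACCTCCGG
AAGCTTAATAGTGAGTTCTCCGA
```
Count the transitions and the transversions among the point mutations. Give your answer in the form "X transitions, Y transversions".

6 transitions, 1 transversion

Transitions (purine↔purine or pyrimidine↔pyrimidine): 2 G→A, 8 G→A, 10 G→A, 14 G→A, 17 C→T, 23 G→A.
Transversions (purine↔pyrimidine): 16 A→T.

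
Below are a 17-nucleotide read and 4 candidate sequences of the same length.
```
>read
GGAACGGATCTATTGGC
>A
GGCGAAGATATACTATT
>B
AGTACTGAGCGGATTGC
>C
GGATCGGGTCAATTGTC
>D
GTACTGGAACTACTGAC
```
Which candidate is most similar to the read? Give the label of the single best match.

C

Hamming distances to read — A: 9; B: 8; C: 4; D: 6.
Smallest is C with 4 mismatches.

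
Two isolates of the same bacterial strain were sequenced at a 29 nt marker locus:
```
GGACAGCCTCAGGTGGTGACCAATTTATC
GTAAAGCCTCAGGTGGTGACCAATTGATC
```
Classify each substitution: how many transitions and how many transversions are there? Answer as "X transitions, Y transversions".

Transitions (purine↔purine or pyrimidine↔pyrimidine): none.
Transversions (purine↔pyrimidine): 2 G→T, 4 C→A, 26 T→G.

0 transitions, 3 transversions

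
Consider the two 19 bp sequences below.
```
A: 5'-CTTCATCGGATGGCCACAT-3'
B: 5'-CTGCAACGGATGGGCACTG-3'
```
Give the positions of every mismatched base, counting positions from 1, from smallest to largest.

Differences at position 3 (T→G), position 6 (T→A), position 14 (C→G), position 18 (A→T), position 19 (T→G).

3, 6, 14, 18, 19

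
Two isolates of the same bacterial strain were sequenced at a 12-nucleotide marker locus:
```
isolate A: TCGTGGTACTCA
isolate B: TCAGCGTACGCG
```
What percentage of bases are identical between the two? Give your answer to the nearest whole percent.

Mismatches at positions 3, 4, 5, 10, 12 (1-based): 5 of 12.
Identical positions: 7/12 = 58.33% → 58%.

58%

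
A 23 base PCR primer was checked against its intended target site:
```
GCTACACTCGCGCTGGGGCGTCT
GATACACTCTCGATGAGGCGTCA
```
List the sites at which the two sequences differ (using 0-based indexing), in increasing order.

Scanning 0-based: 1: C/A; 9: G/T; 12: C/A; 15: G/A; 22: T/A.

1, 9, 12, 15, 22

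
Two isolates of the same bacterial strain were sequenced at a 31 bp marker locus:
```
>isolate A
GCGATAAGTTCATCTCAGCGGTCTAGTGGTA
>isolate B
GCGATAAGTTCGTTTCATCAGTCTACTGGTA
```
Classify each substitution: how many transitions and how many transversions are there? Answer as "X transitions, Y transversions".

3 transitions, 2 transversions

Mismatches (1-based):
position 12: A→G (purine→purine, transition)
position 14: C→T (pyrimidine→pyrimidine, transition)
position 18: G→T (purine→pyrimidine, transversion)
position 20: G→A (purine→purine, transition)
position 26: G→C (purine→pyrimidine, transversion)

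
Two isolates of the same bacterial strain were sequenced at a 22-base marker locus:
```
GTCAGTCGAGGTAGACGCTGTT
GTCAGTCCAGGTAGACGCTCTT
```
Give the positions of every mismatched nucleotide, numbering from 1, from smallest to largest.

8, 20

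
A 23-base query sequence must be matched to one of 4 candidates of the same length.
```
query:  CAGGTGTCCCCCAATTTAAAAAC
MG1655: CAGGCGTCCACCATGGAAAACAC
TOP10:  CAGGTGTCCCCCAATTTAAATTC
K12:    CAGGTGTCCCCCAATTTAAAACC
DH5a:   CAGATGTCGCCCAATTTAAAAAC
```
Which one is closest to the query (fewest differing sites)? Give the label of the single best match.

K12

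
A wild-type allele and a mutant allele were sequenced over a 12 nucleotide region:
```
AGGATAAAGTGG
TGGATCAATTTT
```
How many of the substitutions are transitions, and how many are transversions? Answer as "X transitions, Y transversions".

Transitions (purine↔purine or pyrimidine↔pyrimidine): none.
Transversions (purine↔pyrimidine): 1 A→T, 6 A→C, 9 G→T, 11 G→T, 12 G→T.

0 transitions, 5 transversions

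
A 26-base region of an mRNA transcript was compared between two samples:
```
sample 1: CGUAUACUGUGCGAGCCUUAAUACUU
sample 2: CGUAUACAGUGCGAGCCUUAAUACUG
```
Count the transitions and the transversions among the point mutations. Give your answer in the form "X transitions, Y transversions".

0 transitions, 2 transversions

Transitions (purine↔purine or pyrimidine↔pyrimidine): none.
Transversions (purine↔pyrimidine): 8 U→A, 26 U→G.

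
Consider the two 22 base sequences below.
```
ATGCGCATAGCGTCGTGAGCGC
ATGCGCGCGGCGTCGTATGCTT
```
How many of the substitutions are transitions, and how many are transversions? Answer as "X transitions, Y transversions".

5 transitions, 2 transversions

Transitions (purine↔purine or pyrimidine↔pyrimidine): 7 A→G, 8 T→C, 9 A→G, 17 G→A, 22 C→T.
Transversions (purine↔pyrimidine): 18 A→T, 21 G→T.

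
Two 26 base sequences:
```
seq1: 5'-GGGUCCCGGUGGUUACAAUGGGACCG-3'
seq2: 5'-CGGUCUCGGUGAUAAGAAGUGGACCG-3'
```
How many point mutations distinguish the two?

7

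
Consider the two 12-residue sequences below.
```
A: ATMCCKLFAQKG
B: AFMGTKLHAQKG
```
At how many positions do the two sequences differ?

Comparing position by position, 4 positions differ: 2 (T/F), 4 (C/G), 5 (C/T), 8 (F/H).

4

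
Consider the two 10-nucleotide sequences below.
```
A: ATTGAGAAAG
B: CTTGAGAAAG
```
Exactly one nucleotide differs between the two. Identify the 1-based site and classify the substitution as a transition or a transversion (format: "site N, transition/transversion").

site 1, transversion

Site 1 changes A→C. A is a purine and C is a pyrimidine, so this is a transversion.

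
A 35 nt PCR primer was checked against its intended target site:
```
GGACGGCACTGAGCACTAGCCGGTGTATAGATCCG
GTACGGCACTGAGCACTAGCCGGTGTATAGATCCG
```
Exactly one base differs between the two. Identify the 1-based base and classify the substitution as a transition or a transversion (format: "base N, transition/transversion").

Base 2 changes G→T. G is a purine and T is a pyrimidine, so this is a transversion.

base 2, transversion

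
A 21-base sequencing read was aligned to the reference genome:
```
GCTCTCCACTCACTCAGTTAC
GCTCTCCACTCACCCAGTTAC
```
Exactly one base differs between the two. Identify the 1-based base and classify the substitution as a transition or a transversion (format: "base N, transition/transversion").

base 14, transition

Base 14 changes T→C. T is a pyrimidine and C is a pyrimidine, so this is a transition.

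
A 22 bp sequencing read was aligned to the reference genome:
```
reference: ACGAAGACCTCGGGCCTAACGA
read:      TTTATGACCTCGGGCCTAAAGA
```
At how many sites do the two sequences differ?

The sequences differ at sites 1, 2, 3, 5, 20 (1-based) — 5 in total.

5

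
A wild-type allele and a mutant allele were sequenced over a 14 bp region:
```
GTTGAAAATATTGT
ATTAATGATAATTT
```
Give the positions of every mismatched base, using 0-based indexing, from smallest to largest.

Differences at position 0 (G→A), position 3 (G→A), position 5 (A→T), position 6 (A→G), position 10 (T→A), position 12 (G→T).

0, 3, 5, 6, 10, 12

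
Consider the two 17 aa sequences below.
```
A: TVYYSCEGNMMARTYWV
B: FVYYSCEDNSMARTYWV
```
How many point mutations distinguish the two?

3

Comparing position by position, 3 residues differ: 1 (T/F), 8 (G/D), 10 (M/S).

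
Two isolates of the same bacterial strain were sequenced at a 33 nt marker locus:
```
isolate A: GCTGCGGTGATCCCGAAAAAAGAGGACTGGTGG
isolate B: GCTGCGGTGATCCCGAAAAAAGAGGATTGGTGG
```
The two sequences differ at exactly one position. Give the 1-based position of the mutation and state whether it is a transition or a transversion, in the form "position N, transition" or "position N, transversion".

position 27, transition

The sequences differ only at position 27: C→T (pyrimidine→pyrimidine), a transition.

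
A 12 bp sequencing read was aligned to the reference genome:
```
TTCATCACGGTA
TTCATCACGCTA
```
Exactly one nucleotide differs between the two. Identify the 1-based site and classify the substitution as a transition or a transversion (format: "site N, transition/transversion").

site 10, transversion

Site 10 changes G→C. G is a purine and C is a pyrimidine, so this is a transversion.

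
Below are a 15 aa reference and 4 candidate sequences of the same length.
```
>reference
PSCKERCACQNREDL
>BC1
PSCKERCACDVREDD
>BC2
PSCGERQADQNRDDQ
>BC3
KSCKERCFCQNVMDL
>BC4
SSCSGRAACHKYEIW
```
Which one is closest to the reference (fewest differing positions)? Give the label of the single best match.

BC1 differs at 3 positions; BC2 differs at 5 positions; BC3 differs at 4 positions; BC4 differs at 9 positions. The closest is BC1.

BC1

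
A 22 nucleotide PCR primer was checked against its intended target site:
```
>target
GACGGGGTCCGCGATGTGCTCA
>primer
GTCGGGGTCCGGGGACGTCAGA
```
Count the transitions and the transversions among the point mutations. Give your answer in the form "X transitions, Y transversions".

1 transition, 8 transversions

Mismatches (1-based):
base 2: A→T (purine→pyrimidine, transversion)
base 12: C→G (pyrimidine→purine, transversion)
base 14: A→G (purine→purine, transition)
base 15: T→A (pyrimidine→purine, transversion)
base 16: G→C (purine→pyrimidine, transversion)
base 17: T→G (pyrimidine→purine, transversion)
base 18: G→T (purine→pyrimidine, transversion)
base 20: T→A (pyrimidine→purine, transversion)
base 21: C→G (pyrimidine→purine, transversion)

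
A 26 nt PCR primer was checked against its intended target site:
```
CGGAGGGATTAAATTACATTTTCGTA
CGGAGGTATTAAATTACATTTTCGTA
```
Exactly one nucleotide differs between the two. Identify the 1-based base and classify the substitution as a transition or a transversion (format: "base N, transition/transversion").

base 7, transversion

The sequences differ only at base 7: G→T (purine→pyrimidine), a transversion.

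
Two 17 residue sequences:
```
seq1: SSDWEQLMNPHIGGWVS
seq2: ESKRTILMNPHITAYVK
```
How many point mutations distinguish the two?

9

The sequences differ at residues 1, 3, 4, 5, 6, 13, 14, 15, 17 (1-based) — 9 in total.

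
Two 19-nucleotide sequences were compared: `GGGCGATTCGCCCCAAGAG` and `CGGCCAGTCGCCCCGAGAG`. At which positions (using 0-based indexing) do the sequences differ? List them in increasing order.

0, 4, 6, 14

Differences at position 0 (G→C), position 4 (G→C), position 6 (T→G), position 14 (A→G).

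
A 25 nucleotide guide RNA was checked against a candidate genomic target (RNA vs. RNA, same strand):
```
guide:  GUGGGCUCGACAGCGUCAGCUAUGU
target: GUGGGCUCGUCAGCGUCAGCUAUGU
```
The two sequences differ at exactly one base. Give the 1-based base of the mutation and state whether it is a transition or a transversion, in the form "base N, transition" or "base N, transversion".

Base 10 changes A→U. A is a purine and U is a pyrimidine, so this is a transversion.

base 10, transversion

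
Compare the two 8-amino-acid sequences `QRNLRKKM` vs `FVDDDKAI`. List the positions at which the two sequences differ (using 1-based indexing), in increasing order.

1, 2, 3, 4, 5, 7, 8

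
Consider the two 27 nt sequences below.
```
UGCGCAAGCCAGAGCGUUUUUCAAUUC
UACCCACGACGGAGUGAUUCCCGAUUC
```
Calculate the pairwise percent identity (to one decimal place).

10 positions differ (2, 4, 7, 9, 11, 15, 17, 20, 21, 23), so 17 of 27 match: 17/27 = 62.96%.

63.0%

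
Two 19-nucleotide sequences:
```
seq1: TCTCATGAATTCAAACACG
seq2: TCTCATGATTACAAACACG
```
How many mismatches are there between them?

2

Mismatches (1-based): site 9: A→T; site 11: T→A.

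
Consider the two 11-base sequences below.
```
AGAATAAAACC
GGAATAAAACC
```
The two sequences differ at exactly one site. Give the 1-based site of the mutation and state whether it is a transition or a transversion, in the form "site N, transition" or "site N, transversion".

The sequences differ only at site 1: A→G (purine→purine), a transition.

site 1, transition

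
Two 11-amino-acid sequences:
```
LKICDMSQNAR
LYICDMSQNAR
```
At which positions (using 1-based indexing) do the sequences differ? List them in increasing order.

2

Differences at position 2 (K→Y).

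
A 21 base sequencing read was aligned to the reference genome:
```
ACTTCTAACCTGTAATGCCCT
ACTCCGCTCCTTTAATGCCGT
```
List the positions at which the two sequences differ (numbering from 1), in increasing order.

Scanning 1-based: 4: T/C; 6: T/G; 7: A/C; 8: A/T; 12: G/T; 20: C/G.

4, 6, 7, 8, 12, 20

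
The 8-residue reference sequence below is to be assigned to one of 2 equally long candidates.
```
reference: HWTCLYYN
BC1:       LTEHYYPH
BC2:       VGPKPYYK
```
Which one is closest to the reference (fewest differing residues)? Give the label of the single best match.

Hamming distances to reference — BC1: 7; BC2: 6.
Smallest is BC2 with 6 mismatches.

BC2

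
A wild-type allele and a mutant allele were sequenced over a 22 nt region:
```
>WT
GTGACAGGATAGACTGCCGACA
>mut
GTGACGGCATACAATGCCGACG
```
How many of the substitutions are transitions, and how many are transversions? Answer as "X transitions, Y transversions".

2 transitions, 3 transversions

Transitions (purine↔purine or pyrimidine↔pyrimidine): 6 A→G, 22 A→G.
Transversions (purine↔pyrimidine): 8 G→C, 12 G→C, 14 C→A.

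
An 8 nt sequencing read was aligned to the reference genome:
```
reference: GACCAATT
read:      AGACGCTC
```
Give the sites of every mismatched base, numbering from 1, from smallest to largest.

1, 2, 3, 5, 6, 8

Differences at site 1 (G→A), site 2 (A→G), site 3 (C→A), site 5 (A→G), site 6 (A→C), site 8 (T→C).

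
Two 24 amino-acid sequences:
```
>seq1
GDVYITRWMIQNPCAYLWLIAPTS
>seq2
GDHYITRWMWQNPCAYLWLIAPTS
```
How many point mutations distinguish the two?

The sequences differ at residues 3, 10 (1-based) — 2 in total.

2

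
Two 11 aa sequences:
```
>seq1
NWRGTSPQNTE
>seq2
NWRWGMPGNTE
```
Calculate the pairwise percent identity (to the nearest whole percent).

4 positions differ (4, 5, 6, 8), so 7 of 11 match: 7/11 = 63.64%.

64%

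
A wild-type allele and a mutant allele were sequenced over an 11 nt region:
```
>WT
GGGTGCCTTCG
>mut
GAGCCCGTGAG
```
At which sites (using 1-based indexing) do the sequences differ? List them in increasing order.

2, 4, 5, 7, 9, 10

Scanning 1-based: 2: G/A; 4: T/C; 5: G/C; 7: C/G; 9: T/G; 10: C/A.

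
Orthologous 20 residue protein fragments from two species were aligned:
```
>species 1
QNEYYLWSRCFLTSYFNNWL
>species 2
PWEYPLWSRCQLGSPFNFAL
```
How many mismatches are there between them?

Comparing position by position, 8 positions differ: 1 (Q/P), 2 (N/W), 5 (Y/P), 11 (F/Q), 13 (T/G), 15 (Y/P), 18 (N/F), 19 (W/A).

8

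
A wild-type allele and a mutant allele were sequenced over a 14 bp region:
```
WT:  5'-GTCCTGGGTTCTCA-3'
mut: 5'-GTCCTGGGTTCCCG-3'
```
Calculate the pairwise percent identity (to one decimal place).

2 positions differ (12, 14), so 12 of 14 match: 12/14 = 85.71%.

85.7%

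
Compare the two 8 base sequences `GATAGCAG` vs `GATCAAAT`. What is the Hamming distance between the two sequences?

4

The sequences differ at bases 4, 5, 6, 8 (1-based) — 4 in total.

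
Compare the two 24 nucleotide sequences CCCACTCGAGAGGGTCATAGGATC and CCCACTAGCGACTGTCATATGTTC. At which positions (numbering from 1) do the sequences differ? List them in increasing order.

7, 9, 12, 13, 20, 22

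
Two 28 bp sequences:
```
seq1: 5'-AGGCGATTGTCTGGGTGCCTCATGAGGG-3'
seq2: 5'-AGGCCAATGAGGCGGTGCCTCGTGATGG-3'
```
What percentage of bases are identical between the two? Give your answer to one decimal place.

Mismatches at positions 5, 7, 10, 11, 12, 13, 22, 26 (1-based): 8 of 28.
Identical positions: 20/28 = 71.43% → 71.4%.

71.4%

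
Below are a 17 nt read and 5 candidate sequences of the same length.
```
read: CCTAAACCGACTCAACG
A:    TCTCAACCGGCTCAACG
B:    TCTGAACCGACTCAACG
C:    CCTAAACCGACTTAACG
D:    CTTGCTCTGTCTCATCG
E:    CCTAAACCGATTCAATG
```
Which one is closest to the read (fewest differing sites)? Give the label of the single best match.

C

A differs at 3 sites; B differs at 2 sites; C differs at 1 site; D differs at 7 sites; E differs at 2 sites. The closest is C.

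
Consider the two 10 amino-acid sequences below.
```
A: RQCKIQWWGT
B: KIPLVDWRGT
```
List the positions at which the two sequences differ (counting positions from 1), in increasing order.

1, 2, 3, 4, 5, 6, 8

Scanning 1-based: 1: R/K; 2: Q/I; 3: C/P; 4: K/L; 5: I/V; 6: Q/D; 8: W/R.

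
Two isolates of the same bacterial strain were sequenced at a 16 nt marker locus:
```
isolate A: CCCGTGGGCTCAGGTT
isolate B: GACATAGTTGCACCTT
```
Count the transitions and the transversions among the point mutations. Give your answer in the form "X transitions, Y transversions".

Transitions (purine↔purine or pyrimidine↔pyrimidine): 4 G→A, 6 G→A, 9 C→T.
Transversions (purine↔pyrimidine): 1 C→G, 2 C→A, 8 G→T, 10 T→G, 13 G→C, 14 G→C.

3 transitions, 6 transversions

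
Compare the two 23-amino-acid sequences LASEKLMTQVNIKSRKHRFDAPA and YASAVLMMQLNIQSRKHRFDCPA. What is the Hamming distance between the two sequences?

7

The sequences differ at positions 1, 4, 5, 8, 10, 13, 21 (1-based) — 7 in total.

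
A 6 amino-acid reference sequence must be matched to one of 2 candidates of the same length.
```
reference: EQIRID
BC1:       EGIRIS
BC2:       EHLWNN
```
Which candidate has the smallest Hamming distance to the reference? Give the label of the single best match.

BC1

Hamming distances to reference — BC1: 2; BC2: 5.
Smallest is BC1 with 2 mismatches.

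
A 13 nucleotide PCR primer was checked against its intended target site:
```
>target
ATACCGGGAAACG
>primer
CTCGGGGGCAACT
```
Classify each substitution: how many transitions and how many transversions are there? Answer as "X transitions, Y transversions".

0 transitions, 6 transversions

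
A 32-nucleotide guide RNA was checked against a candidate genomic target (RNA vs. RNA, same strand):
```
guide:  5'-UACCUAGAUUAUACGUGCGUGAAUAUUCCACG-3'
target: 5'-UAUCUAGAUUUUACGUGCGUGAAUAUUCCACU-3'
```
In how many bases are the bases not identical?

3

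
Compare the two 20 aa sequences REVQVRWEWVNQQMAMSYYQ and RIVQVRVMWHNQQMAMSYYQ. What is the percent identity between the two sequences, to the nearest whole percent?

80%

4 positions differ (2, 7, 8, 10), so 16 of 20 match: 16/20 = 80%.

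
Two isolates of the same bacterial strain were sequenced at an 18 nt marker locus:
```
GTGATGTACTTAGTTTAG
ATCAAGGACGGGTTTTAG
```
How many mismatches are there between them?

8

Comparing position by position, 8 bases differ: 1 (G/A), 3 (G/C), 5 (T/A), 7 (T/G), 10 (T/G), 11 (T/G), 12 (A/G), 13 (G/T).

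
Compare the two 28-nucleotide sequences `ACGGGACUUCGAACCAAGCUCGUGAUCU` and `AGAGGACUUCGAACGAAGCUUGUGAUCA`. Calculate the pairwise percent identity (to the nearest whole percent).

Mismatches at positions 2, 3, 15, 21, 28 (1-based): 5 of 28.
Identical positions: 23/28 = 82.14% → 82%.

82%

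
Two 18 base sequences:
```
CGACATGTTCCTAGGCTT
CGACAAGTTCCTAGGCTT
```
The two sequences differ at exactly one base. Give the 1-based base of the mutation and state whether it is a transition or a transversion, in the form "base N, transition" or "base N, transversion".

The sequences differ only at base 6: T→A (pyrimidine→purine), a transversion.

base 6, transversion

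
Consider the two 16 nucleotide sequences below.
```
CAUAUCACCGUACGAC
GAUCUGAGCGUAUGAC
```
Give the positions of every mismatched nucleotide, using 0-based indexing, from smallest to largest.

Scanning 0-based: 0: C/G; 3: A/C; 5: C/G; 7: C/G; 12: C/U.

0, 3, 5, 7, 12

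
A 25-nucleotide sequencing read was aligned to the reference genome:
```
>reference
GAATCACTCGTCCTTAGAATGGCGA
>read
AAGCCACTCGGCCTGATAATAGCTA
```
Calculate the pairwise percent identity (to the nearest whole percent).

68%

8 positions differ (1, 3, 4, 11, 15, 17, 21, 24), so 17 of 25 match: 17/25 = 68%.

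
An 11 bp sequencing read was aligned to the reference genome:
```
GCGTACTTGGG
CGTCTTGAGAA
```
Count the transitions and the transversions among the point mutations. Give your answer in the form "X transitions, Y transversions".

4 transitions, 6 transversions

Mismatches (1-based):
site 1: G→C (purine→pyrimidine, transversion)
site 2: C→G (pyrimidine→purine, transversion)
site 3: G→T (purine→pyrimidine, transversion)
site 4: T→C (pyrimidine→pyrimidine, transition)
site 5: A→T (purine→pyrimidine, transversion)
site 6: C→T (pyrimidine→pyrimidine, transition)
site 7: T→G (pyrimidine→purine, transversion)
site 8: T→A (pyrimidine→purine, transversion)
site 10: G→A (purine→purine, transition)
site 11: G→A (purine→purine, transition)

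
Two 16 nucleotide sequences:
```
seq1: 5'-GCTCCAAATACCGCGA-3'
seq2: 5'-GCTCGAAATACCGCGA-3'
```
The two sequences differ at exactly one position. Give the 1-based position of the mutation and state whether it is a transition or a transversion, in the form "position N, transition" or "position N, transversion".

The sequences differ only at position 5: C→G (pyrimidine→purine), a transversion.

position 5, transversion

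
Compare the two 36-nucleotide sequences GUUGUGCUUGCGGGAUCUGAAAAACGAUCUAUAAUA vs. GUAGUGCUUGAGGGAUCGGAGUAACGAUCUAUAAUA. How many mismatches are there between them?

The sequences differ at sites 3, 11, 18, 21, 22 (1-based) — 5 in total.

5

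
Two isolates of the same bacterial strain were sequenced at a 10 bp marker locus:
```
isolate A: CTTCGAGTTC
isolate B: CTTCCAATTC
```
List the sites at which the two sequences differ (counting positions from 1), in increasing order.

Differences at site 5 (G→C), site 7 (G→A).

5, 7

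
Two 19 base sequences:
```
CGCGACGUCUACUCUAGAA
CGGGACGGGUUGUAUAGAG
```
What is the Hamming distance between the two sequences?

7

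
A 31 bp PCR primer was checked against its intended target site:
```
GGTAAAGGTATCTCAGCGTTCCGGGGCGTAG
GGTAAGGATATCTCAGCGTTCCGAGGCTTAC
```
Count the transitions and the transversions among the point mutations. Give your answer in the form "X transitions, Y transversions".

Transitions (purine↔purine or pyrimidine↔pyrimidine): 6 A→G, 8 G→A, 24 G→A.
Transversions (purine↔pyrimidine): 28 G→T, 31 G→C.

3 transitions, 2 transversions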